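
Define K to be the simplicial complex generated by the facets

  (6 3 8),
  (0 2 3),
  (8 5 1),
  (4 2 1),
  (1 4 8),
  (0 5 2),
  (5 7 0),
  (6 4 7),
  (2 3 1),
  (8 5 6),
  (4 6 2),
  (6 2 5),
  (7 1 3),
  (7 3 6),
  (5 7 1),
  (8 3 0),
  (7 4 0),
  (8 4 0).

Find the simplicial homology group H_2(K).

Take the total order 0 < 1 < 2 < 3 < 4 < 5 < 6 < 7 < 8 on the vertex set. Then K (dimension 2) consists of the simplices:

  0-simplices (9): [0], [1], [2], [3], [4], [5], [6], [7], [8]
  1-simplices (27): (27 of them)
  2-simplices (18): [0,2,3], [0,2,5], [0,3,8], [0,4,7], [0,4,8], [0,5,7], [1,2,3], [1,2,4], [1,3,7], [1,4,8], [1,5,7], [1,5,8], [2,4,6], [2,5,6], [3,6,7], [3,6,8], [4,6,7], [5,6,8]

giving chain groups C_0 ≅ Z^9, C_1 ≅ Z^27, C_2 ≅ Z^18.

∂_1: C_1 → C_0 sends each edge [p,q] (with p < q) to q − p.
This gives a 9×27 integer matrix of rank 8; reducing to Smith normal form yields diagonal entries (1,1,1,1,1,1,1,1).

Boundary ∂_2: C_2 → C_1 acts by ∂[p,q,r] = [q,r] − [p,r] + [p,q]. For instance
  ∂[1,5,8] = [5,8] − [1,8] + [1,5],
  ∂[5,6,8] = [6,8] − [5,8] + [5,6].
The 27×18 boundary matrix has rank 17 and Smith normal form diag(1,1,1,1,1,1,1,1,1,1,1,1,1,1,1,1,1).

Reading off H_k = ker ∂_k / im ∂_{k+1}:

  H_2: rank ker ∂_2 − rank ∂_3 = (18 − 17) − 0 = 1, and there is no ∂_3, so H_2 ≅ Z.

H_2 = Z.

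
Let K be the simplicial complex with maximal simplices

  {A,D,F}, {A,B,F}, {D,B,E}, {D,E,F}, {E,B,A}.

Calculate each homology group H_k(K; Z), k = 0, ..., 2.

K has 5 vertices, 10 edges, 5 triangles.
rank ∂_0 = 0, rank ∂_1 = 4 ⇒ b_0 = 5 − 0 − 4 = 1; all invariant factors of ∂_1 are 1 so no torsion. So H_0 = Z.
rank ∂_1 = 4, rank ∂_2 = 5 ⇒ b_1 = 10 − 4 − 5 = 1; all invariant factors of ∂_2 are 1 so no torsion. So H_1 = Z.
rank ∂_2 = 5, rank ∂_3 = 0 ⇒ b_2 = 5 − 5 − 0 = 0. So H_2 = 0.

H_0 ≅ Z,  H_1 ≅ Z,  H_2 = 0.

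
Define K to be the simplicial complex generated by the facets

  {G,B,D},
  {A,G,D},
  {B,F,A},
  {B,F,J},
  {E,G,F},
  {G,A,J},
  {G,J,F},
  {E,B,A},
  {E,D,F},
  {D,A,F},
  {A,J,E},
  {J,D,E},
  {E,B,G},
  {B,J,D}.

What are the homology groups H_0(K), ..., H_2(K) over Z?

We work with the vertex ordering A < B < D < E < F < G < J. The simplices of K, each written with vertices in increasing order, are:

  0-simplices (7): A, B, D, E, F, G, J
  1-simplices (21): AB, AD, AE, AF, AG, AJ, BD, BE, BF, BG, BJ, DE, DF, DG, DJ, EF, EG, EJ, FG, FJ, GJ
  2-simplices (14): ABE, ABF, ADF, ADG, AEJ, AGJ, BDG, BDJ, BEG, BFJ, DEF, DEJ, EFG, FGJ

giving chain groups C_0 ≅ Z^7, C_1 ≅ Z^21, C_2 ≅ Z^14.

The boundary map ∂_1: C_1 → C_0 is given by ∂[p,q] = [q] − [p].
As a 7×21 matrix over Z this has rank 6, with invariant factors (1,1,1,1,1,1).

Boundary ∂_2: C_2 → C_1 maps a triangle to the signed sum of its edges. For instance
  ∂FGJ = GJ − FJ + FG,
  ∂BEG = EG − BG + BE.
As a 21×14 matrix over Z this has rank 13, with invariant factors (1,1,1,1,1,1,1,1,1,1,1,1,1).

Computing H_k = (kernel of ∂_k) / (image of ∂_{k+1}):

  H_0: rank C_0 − rank ∂_1 = 7 − 6 = 1, and the invariant factors of ∂_1 are all 1, so H_0 ≅ Z.
  H_1: rank ker ∂_1 − rank ∂_2 = (21 − 6) − 13 = 2, and the invariant factors of ∂_2 are all 1, so H_1 ≅ Z^2.
  H_2: rank ker ∂_2 − rank ∂_3 = (14 − 13) − 0 = 1, and there is no ∂_3, so H_2 ≅ Z.

H_0 ≅ Z,  H_1 ≅ Z^2,  H_2 ≅ Z.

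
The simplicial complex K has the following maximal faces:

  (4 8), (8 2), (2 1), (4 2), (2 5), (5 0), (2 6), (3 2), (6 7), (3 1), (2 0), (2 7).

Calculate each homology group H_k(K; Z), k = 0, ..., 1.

K has 9 vertices, 12 edges.
rank ∂_0 = 0, rank ∂_1 = 8 ⇒ b_0 = 9 − 0 − 8 = 1; all invariant factors of ∂_1 are 1 so no torsion. So H_0 ≅ Z.
rank ∂_1 = 8, rank ∂_2 = 0 ⇒ b_1 = 12 − 8 − 0 = 4. So H_1 ≅ Z^4.

H_0 ≅ Z,  H_1 ≅ Z^4.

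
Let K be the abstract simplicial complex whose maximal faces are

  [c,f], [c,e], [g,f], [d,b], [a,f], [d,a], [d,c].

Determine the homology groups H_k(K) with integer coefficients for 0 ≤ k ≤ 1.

H_0 = Z,  H_1 = Z.

Take the total order a < b < c < d < e < f < g on the vertex set. Then K (dimension 1) consists of the simplices:

  0-simplices (7): a, b, c, d, e, f, g
  1-simplices (7): ad, af, bd, cd, ce, cf, fg

giving chain groups C_0 ≅ Z^7, C_1 ≅ Z^7.

Boundary ∂_1: C_1 → C_0 is given by ∂[p,q] = [q] − [p]. For instance
  ∂fg = g − f.
This gives a 7×7 integer matrix of rank 6; reducing to Smith normal form yields diagonal entries (1,1,1,1,1,1).

Reading off H_k = ker ∂_k / im ∂_{k+1}:

  H_0: rank C_0 − rank ∂_1 = 7 − 6 = 1, and the invariant factors of ∂_1 are all 1, so H_0 = Z.
  H_1: rank ker ∂_1 − rank ∂_2 = (7 − 6) − 0 = 1, and there is no ∂_2, so H_1 = Z.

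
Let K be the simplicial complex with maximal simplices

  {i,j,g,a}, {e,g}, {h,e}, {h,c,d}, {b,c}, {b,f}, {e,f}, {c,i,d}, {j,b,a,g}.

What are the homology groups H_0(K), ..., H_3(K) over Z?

K has 10 vertices, 19 edges, 9 triangles, 2 3-simplices.
rank ∂_0 = 0, rank ∂_1 = 9 ⇒ b_0 = 10 − 0 − 9 = 1; all invariant factors of ∂_1 are 1 so no torsion. So H_0 ≅ Z.
rank ∂_1 = 9, rank ∂_2 = 7 ⇒ b_1 = 19 − 9 − 7 = 3; all invariant factors of ∂_2 are 1 so no torsion. So H_1 ≅ Z^3.
rank ∂_2 = 7, rank ∂_3 = 2 ⇒ b_2 = 9 − 7 − 2 = 0; all invariant factors of ∂_3 are 1 so no torsion. So H_2 ≅ 0.
rank ∂_3 = 2, rank ∂_4 = 0 ⇒ b_3 = 2 − 2 − 0 = 0. So H_3 ≅ 0.

H_0 = Z,  H_1 = Z^3,  H_2 = 0,  H_3 = 0.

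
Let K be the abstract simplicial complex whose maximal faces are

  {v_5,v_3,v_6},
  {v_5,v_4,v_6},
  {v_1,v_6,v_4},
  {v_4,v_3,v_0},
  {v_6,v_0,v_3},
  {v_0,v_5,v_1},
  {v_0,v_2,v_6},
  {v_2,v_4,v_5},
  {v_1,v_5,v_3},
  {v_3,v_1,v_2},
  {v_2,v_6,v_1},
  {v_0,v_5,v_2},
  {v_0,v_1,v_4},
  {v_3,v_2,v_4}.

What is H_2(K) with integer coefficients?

Take the total order v_0 < v_1 < v_2 < v_3 < v_4 < v_5 < v_6 on the vertex set. Then K (dimension 2) consists of the simplices:

  0-simplices (7): [v_0], [v_1], [v_2], [v_3], [v_4], [v_5], [v_6]
  1-simplices (21): (21 of them)
  2-simplices (14): (14 of them)

Hence C_0 ≅ Z^7, C_1 ≅ Z^21, C_2 ≅ Z^14.

Boundary ∂_1: C_1 → C_0 maps an edge to its endpoints' difference, ∂[p,q] = q − p. For instance
  ∂[v_2,v_4] = [v_4] − [v_2].
As a 7×21 matrix over Z this has rank 6, with invariant factors (1,1,1,1,1,1).

Boundary ∂_2: C_2 → C_1 sends each 2-simplex [p,q,r] to [q,r] − [p,r] + [p,q]. For instance
  ∂[v_0,v_2,v_5] = [v_2,v_5] − [v_0,v_5] + [v_0,v_2],
  ∂[v_0,v_1,v_5] = [v_1,v_5] − [v_0,v_5] + [v_0,v_1].
This gives a 21×14 integer matrix of rank 13; reducing to Smith normal form yields diagonal entries (1,1,1,1,1,1,1,1,1,1,1,1,1).

Computing H_k = (kernel of ∂_k) / (image of ∂_{k+1}):

  H_2: rank ker ∂_2 − rank ∂_3 = (14 − 13) − 0 = 1, and there is no ∂_3, so H_2 ≅ Z.

(K is a triangulation of the torus T^2.)

H_2 = Z.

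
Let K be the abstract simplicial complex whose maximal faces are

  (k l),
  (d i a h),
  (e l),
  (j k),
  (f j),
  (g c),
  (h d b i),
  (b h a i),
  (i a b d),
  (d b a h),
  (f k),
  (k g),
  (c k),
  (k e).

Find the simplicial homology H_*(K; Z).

Order the vertices as a < b < c < d < e < f < g < h < i < j < k < l. Listing each simplex with vertices in this order, K has dimension 3 with simplices:

  0-simplices (12): a, b, c, d, e, f, g, h, i, j, k, l
  1-simplices (19): ab, ad, ah, ai, bd, bh, bi, cg, ck, dh, di, ek, el, fj, fk, gk, hi, jk, kl
  2-simplices (10): abd, abh, abi, adh, adi, ahi, bdh, bdi, bhi, dhi
  3-simplices (5): abdh, abdi, abhi, adhi, bdhi

Hence C_0 ≅ Z^12, C_1 ≅ Z^19, C_2 ≅ Z^10, C_3 ≅ Z^5.

Boundary ∂_1: C_1 → C_0 sends each edge [p,q] (with p < q) to q − p.
The resulting 12×19 matrix has rank 10, and its Smith normal form has invariant factors (1,1,1,1,1,1,1,1,1,1).

∂_2: C_2 → C_1 sends each 2-simplex [p,q,r] to [q,r] − [p,r] + [p,q]. For instance
  ∂adi = di − ai + ad,
  ∂ahi = hi − ai + ah.
As a 19×10 matrix over Z this has rank 6, with invariant factors (1,1,1,1,1,1).

Boundary ∂_3: C_3 → C_2 sends each 3-simplex σ to the alternating sum Σ_i (−1)^i (σ with its i-th vertex removed). For instance
  ∂abdi = bdi − adi + abi − abd,
  ∂adhi = dhi − ahi + adi − adh.
As a 10×5 matrix over Z this has rank 4, with invariant factors (1,1,1,1).

From H_k ≅ ker(∂_k) / im(∂_{k+1}) we obtain:

  H_0: rank C_0 − rank ∂_1 = 12 − 10 = 2, and the invariant factors of ∂_1 are all 1, so H_0 ≅ Z^2.
  H_1: rank ker ∂_1 − rank ∂_2 = (19 − 10) − 6 = 3, and the invariant factors of ∂_2 are all 1, so H_1 ≅ Z^3.
  H_2: rank ker ∂_2 − rank ∂_3 = (10 − 6) − 4 = 0, and the invariant factors of ∂_3 are all 1, so H_2 ≅ 0.
  H_3: rank ker ∂_3 − rank ∂_4 = (5 − 4) − 0 = 1, and there is no ∂_4, so H_3 ≅ Z.

H_0 ≅ Z^2,  H_1 ≅ Z^3,  H_2 = 0,  H_3 ≅ Z.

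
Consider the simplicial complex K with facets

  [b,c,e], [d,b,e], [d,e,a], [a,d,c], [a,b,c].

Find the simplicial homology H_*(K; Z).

K has 5 vertices, 10 edges, 5 triangles.
rank ∂_0 = 0, rank ∂_1 = 4 ⇒ b_0 = 5 − 0 − 4 = 1; all invariant factors of ∂_1 are 1 so no torsion. So H_0 ≅ Z.
rank ∂_1 = 4, rank ∂_2 = 5 ⇒ b_1 = 10 − 4 − 5 = 1; all invariant factors of ∂_2 are 1 so no torsion. So H_1 ≅ Z.
rank ∂_2 = 5, rank ∂_3 = 0 ⇒ b_2 = 5 − 5 − 0 = 0. So H_2 ≅ 0.

H_0 = Z,  H_1 = Z,  H_2 = 0.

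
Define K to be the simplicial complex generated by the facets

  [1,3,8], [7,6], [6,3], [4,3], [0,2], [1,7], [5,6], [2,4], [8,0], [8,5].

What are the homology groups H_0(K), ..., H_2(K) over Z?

Fix the vertex order 0 < 1 < 2 < 3 < 4 < 5 < 6 < 7 < 8 and write every simplex with vertices in increasing order. Then dim K = 2 and the simplices of K are:

  0-simplices (9): [0], [1], [2], [3], [4], [5], [6], [7], [8]
  1-simplices (12): [0,2], [0,8], [1,3], [1,7], [1,8], [2,4], [3,4], [3,6], [3,8], [5,6], [5,8], [6,7]
  2-simplices (1): [1,3,8]

so the chain groups are C_0 ≅ Z^9, C_1 ≅ Z^12, C_2 ≅ Z^1.

Boundary ∂_1: C_1 → C_0 maps an edge to its endpoints' difference, ∂[p,q] = q − p. For instance
  ∂[3,4] = [4] − [3].
This gives a 9×12 integer matrix of rank 8; reducing to Smith normal form yields diagonal entries (1,1,1,1,1,1,1,1).

Boundary ∂_2: C_2 → C_1 maps a triangle to the signed sum of its edges. For instance
  ∂[1,3,8] = [3,8] − [1,8] + [1,3].
The 12×1 boundary matrix has rank 1 and Smith normal form diag(1).

Reading off H_k = ker ∂_k / im ∂_{k+1}:

  H_0: rank C_0 − rank ∂_1 = 9 − 8 = 1, and the invariant factors of ∂_1 are all 1, so H_0 ≅ Z.
  H_1: rank ker ∂_1 − rank ∂_2 = (12 − 8) − 1 = 3, and the invariant factors of ∂_2 are all 1, so H_1 ≅ Z^3.
  H_2: rank ker ∂_2 − rank ∂_3 = (1 − 1) − 0 = 0, and there is no ∂_3, so H_2 ≅ 0.

As a check, the Euler characteristic is 9 − 12 + 1 = -2, which agrees with 1 − 3 + 0 = -2.

H_0 ≅ Z,  H_1 ≅ Z^3,  H_2 = 0.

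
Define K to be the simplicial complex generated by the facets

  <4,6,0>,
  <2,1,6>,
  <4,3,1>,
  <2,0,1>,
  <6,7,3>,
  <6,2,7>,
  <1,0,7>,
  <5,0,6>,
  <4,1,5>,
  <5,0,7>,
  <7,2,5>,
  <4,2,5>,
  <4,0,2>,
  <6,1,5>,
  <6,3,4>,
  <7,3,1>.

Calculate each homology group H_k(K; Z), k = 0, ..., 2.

K has 8 vertices, 24 edges, 16 triangles.
rank ∂_0 = 0, rank ∂_1 = 7 ⇒ b_0 = 8 − 0 − 7 = 1; all invariant factors of ∂_1 are 1 so no torsion. So H_0 ≅ Z.
rank ∂_1 = 7, rank ∂_2 = 15 ⇒ b_1 = 24 − 7 − 15 = 2; all invariant factors of ∂_2 are 1 so no torsion. So H_1 ≅ Z^2.
rank ∂_2 = 15, rank ∂_3 = 0 ⇒ b_2 = 16 − 15 − 0 = 1. So H_2 ≅ Z.

H_0 = Z,  H_1 = Z^2,  H_2 = Z.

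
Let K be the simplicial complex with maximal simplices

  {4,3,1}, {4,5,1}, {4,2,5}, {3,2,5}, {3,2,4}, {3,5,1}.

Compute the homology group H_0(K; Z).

H_0 = Z.

We work with the vertex ordering 1 < 2 < 3 < 4 < 5. The simplices of K, each written with vertices in increasing order, are:

  0-simplices (5): [1], [2], [3], [4], [5]
  1-simplices (9): [1,3], [1,4], [1,5], [2,3], [2,4], [2,5], [3,4], [3,5], [4,5]
  2-simplices (6): [1,3,4], [1,3,5], [1,4,5], [2,3,4], [2,3,5], [2,4,5]

so the chain groups are C_0 ≅ Z^5, C_1 ≅ Z^9, C_2 ≅ Z^6.

The boundary map ∂_1: C_1 → C_0 sends each edge [p,q] (with p < q) to q − p. For instance
  ∂[3,4] = [4] − [3].
As a 5×9 matrix over Z this has rank 4, with invariant factors (1,1,1,1).

Boundary ∂_2: C_2 → C_1 acts by ∂[p,q,r] = [q,r] − [p,r] + [p,q]. For instance
  ∂[1,3,5] = [3,5] − [1,5] + [1,3],
  ∂[2,4,5] = [4,5] − [2,5] + [2,4].
As a 9×6 matrix over Z this has rank 5, with invariant factors (1,1,1,1,1).

Computing H_k = (kernel of ∂_k) / (image of ∂_{k+1}):

  H_0: rank C_0 − rank ∂_1 = 5 − 4 = 1, and the invariant factors of ∂_1 are all 1, so H_0 = Z.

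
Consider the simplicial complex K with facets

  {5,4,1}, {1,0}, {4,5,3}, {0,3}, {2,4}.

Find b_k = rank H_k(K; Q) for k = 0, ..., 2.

b_0 = 1, b_1 = 1, b_2 = 0.

Order the vertices as 0 < 1 < 2 < 3 < 4 < 5. Listing each simplex with vertices in this order, K has dimension 2 with simplices:

  0-simplices (6): [0], [1], [2], [3], [4], [5]
  1-simplices (8): [0,1], [0,3], [1,4], [1,5], [2,4], [3,4], [3,5], [4,5]
  2-simplices (2): [1,4,5], [3,4,5]

so the chain groups are C_0 ≅ Z^6, C_1 ≅ Z^8, C_2 ≅ Z^2.

∂_1: C_1 → C_0 is given by ∂[p,q] = [q] − [p]. For instance
  ∂[3,5] = [5] − [3].
The resulting 6×8 matrix has rank 5, and its Smith normal form has invariant factors (1,1,1,1,1).

∂_2: C_2 → C_1 acts by ∂[p,q,r] = [q,r] − [p,r] + [p,q]. For instance
  ∂[3,4,5] = [4,5] − [3,5] + [3,4],
  ∂[1,4,5] = [4,5] − [1,5] + [1,4].
This gives a 8×2 integer matrix of rank 2; reducing to Smith normal form yields diagonal entries (1,1).

Now H_k = ker ∂_k / im ∂_{k+1}, so:

  H_0: rank C_0 − rank ∂_1 = 6 − 5 = 1, and the invariant factors of ∂_1 are all 1, so H_0 ≅ Z.
  H_1: rank ker ∂_1 − rank ∂_2 = (8 − 5) − 2 = 1, and the invariant factors of ∂_2 are all 1, so H_1 ≅ Z.
  H_2: rank ker ∂_2 − rank ∂_3 = (2 − 2) − 0 = 0, and there is no ∂_3, so H_2 ≅ 0.

As a check, the Euler characteristic is 6 − 8 + 2 = 0, which agrees with 1 − 1 + 0 = 0.

Hence the Betti numbers are b_0 = 1, b_1 = 1, b_2 = 0.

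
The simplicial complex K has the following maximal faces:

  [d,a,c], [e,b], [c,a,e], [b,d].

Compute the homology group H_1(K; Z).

Fix the vertex order a < b < c < d < e and write every simplex with vertices in increasing order. Then dim K = 2 and the simplices of K are:

  0-simplices (5): a, b, c, d, e
  1-simplices (7): ac, ad, ae, bd, be, cd, ce
  2-simplices (2): acd, ace

Hence C_0 ≅ Z^5, C_1 ≅ Z^7, C_2 ≅ Z^2.

∂_1: C_1 → C_0 sends each edge [p,q] (with p < q) to q − p.
The 5×7 boundary matrix has rank 4 and Smith normal form diag(1,1,1,1).

The boundary map ∂_2: C_2 → C_1 acts by ∂[p,q,r] = [q,r] − [p,r] + [p,q]. For instance
  ∂acd = cd − ad + ac,
  ∂ace = ce − ae + ac.
This gives a 7×2 integer matrix of rank 2; reducing to Smith normal form yields diagonal entries (1,1).

Reading off H_k = ker ∂_k / im ∂_{k+1}:

  H_1: rank ker ∂_1 − rank ∂_2 = (7 − 4) − 2 = 1, and the invariant factors of ∂_2 are all 1, so H_1 = Z.

H_1 = Z.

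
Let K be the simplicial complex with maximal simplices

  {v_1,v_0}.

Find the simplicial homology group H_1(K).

H_1 ≅ 0.

Order the vertices as v_0 < v_1. Listing each simplex with vertices in this order, K has dimension 1 with simplices:

  0-simplices (2): [v_0], [v_1]
  1-simplices (1): [v_0,v_1]

so the chain groups are C_0 ≅ Z^2, C_1 ≅ Z^1.

Boundary ∂_1: C_1 → C_0 maps an edge to its endpoints' difference, ∂[p,q] = q − p. For instance
  ∂[v_0,v_1] = [v_1] − [v_0].
The resulting 2×1 matrix has rank 1, and its Smith normal form has invariant factors (1).

Now H_k = ker ∂_k / im ∂_{k+1}, so:

  H_1: rank ker ∂_1 − rank ∂_2 = (1 − 1) − 0 = 0, and there is no ∂_2, so H_1 = 0.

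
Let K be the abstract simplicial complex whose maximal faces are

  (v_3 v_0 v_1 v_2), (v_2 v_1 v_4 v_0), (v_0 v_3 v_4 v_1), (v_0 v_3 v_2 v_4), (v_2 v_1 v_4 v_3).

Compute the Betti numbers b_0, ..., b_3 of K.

b_0 = 1, b_1 = 0, b_2 = 0, b_3 = 1.

We work with the vertex ordering v_0 < v_1 < v_2 < v_3 < v_4. The simplices of K, each written with vertices in increasing order, are:

  0-simplices (5): [v_0], [v_1], [v_2], [v_3], [v_4]
  1-simplices (10): [v_0,v_1], [v_0,v_2], [v_0,v_3], [v_0,v_4], [v_1,v_2], [v_1,v_3], [v_1,v_4], [v_2,v_3], [v_2,v_4], [v_3,v_4]
  2-simplices (10): [v_0,v_1,v_2], [v_0,v_1,v_3], [v_0,v_1,v_4], [v_0,v_2,v_3], [v_0,v_2,v_4], [v_0,v_3,v_4], [v_1,v_2,v_3], [v_1,v_2,v_4], [v_1,v_3,v_4], [v_2,v_3,v_4]
  3-simplices (5): [v_0,v_1,v_2,v_3], [v_0,v_1,v_2,v_4], [v_0,v_1,v_3,v_4], [v_0,v_2,v_3,v_4], [v_1,v_2,v_3,v_4]

so the chain groups are C_0 ≅ Z^5, C_1 ≅ Z^10, C_2 ≅ Z^10, C_3 ≅ Z^5.

∂_1: C_1 → C_0 maps an edge to its endpoints' difference, ∂[p,q] = q − p. For instance
  ∂[v_0,v_1] = [v_1] − [v_0].
This gives a 5×10 integer matrix of rank 4; reducing to Smith normal form yields diagonal entries (1,1,1,1).

The boundary map ∂_2: C_2 → C_1 maps a triangle to the signed sum of its edges. For instance
  ∂[v_0,v_2,v_4] = [v_2,v_4] − [v_0,v_4] + [v_0,v_2],
  ∂[v_0,v_1,v_2] = [v_1,v_2] − [v_0,v_2] + [v_0,v_1].
The resulting 10×10 matrix has rank 6, and its Smith normal form has invariant factors (1,1,1,1,1,1).

Boundary ∂_3: C_3 → C_2 sends each 3-simplex σ to the alternating sum Σ_i (−1)^i (σ with its i-th vertex removed). For instance
  ∂[v_0,v_2,v_3,v_4] = [v_2,v_3,v_4] − [v_0,v_3,v_4] + [v_0,v_2,v_4] − [v_0,v_2,v_3],
  ∂[v_0,v_1,v_2,v_3] = [v_1,v_2,v_3] − [v_0,v_2,v_3] + [v_0,v_1,v_3] − [v_0,v_1,v_2].
This gives a 10×5 integer matrix of rank 4; reducing to Smith normal form yields diagonal entries (1,1,1,1).

From H_k ≅ ker(∂_k) / im(∂_{k+1}) we obtain:

  H_0: rank C_0 − rank ∂_1 = 5 − 4 = 1, and the invariant factors of ∂_1 are all 1, so H_0 ≅ Z.
  H_1: rank ker ∂_1 − rank ∂_2 = (10 − 4) − 6 = 0, and the invariant factors of ∂_2 are all 1, so H_1 ≅ 0.
  H_2: rank ker ∂_2 − rank ∂_3 = (10 − 6) − 4 = 0, and the invariant factors of ∂_3 are all 1, so H_2 ≅ 0.
  H_3: rank ker ∂_3 − rank ∂_4 = (5 − 4) − 0 = 1, and there is no ∂_4, so H_3 ≅ Z.

As a check, the Euler characteristic is 5 − 10 + 10 − 5 = 0, which agrees with 1 − 0 + 0 − 1 = 0.

Hence the Betti numbers are b_0 = 1, b_1 = 0, b_2 = 0, b_3 = 1.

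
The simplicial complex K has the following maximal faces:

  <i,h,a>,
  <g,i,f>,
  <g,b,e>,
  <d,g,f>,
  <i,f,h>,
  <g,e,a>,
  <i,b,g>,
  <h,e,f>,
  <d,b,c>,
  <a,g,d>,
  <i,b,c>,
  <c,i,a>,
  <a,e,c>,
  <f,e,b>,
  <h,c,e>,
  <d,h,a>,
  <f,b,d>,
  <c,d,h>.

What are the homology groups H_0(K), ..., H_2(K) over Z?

H_0 ≅ Z,  H_1 ≅ Z × Z/2,  H_2 = 0.

Order the vertices as a < b < c < d < e < f < g < h < i. Listing each simplex with vertices in this order, K has dimension 2 with simplices:

  0-simplices (9): a, b, c, d, e, f, g, h, i
  1-simplices (27): ac, ad, ae, ag, ah, ai, bc, bd, be, bf, bg, bi, cd, ce, ch, ci, df, dg, dh, ef, eg, eh, fg, fh, fi, gi, hi
  2-simplices (18): ace, aci, adg, adh, aeg, ahi, bcd, bci, bdf, bef, beg, bgi, cdh, ceh, dfg, efh, fgi, fhi

giving chain groups C_0 ≅ Z^9, C_1 ≅ Z^27, C_2 ≅ Z^18.

Boundary ∂_1: C_1 → C_0 maps an edge to its endpoints' difference, ∂[p,q] = q − p.
The resulting 9×27 matrix has rank 8, and its Smith normal form has invariant factors (1,1,1,1,1,1,1,1).

Boundary ∂_2: C_2 → C_1 sends each 2-simplex [p,q,r] to [q,r] − [p,r] + [p,q]. For instance
  ∂bci = ci − bi + bc,
  ∂aeg = eg − ag + ae.
The resulting 27×18 matrix has rank 18, and its Smith normal form has invariant factors (1,1,1,1,1,1,1,1,1,1,1,1,1,1,1,1,1,2).

From H_k ≅ ker(∂_k) / im(∂_{k+1}) we obtain:

  H_0: rank C_0 − rank ∂_1 = 9 − 8 = 1, and the invariant factors of ∂_1 are all 1, so H_0 = Z.
  H_1: rank ker ∂_1 − rank ∂_2 = (27 − 8) − 18 = 1, and ∂_2 has invariant factor 2 > 1, so H_1 = Z × Z/2.
  H_2: rank ker ∂_2 − rank ∂_3 = (18 − 18) − 0 = 0, and there is no ∂_3, so H_2 = 0.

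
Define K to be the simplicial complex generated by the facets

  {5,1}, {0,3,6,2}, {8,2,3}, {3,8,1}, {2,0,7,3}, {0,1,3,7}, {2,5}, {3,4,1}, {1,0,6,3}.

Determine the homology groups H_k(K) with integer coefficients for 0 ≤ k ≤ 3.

H_0 ≅ Z,  H_1 ≅ Z,  H_2 = 0,  H_3 = 0.

We work with the vertex ordering 0 < 1 < 2 < 3 < 4 < 5 < 6 < 7 < 8. The simplices of K, each written with vertices in increasing order, are:

  0-simplices (9): [0], [1], [2], [3], [4], [5], [6], [7], [8]
  1-simplices (20): [0,1], [0,2], [0,3], [0,6], [0,7], [1,3], [1,4], [1,5], [1,6], [1,7], [1,8], [2,3], [2,5], [2,6], [2,7], [2,8], [3,4], [3,6], [3,7], [3,8]
  2-simplices (15): [0,1,3], [0,1,6], [0,1,7], [0,2,3], [0,2,6], [0,2,7], [0,3,6], [0,3,7], [1,3,4], [1,3,6], [1,3,7], [1,3,8], [2,3,6], [2,3,7], [2,3,8]
  3-simplices (4): [0,1,3,6], [0,1,3,7], [0,2,3,6], [0,2,3,7]

giving chain groups C_0 ≅ Z^9, C_1 ≅ Z^20, C_2 ≅ Z^15, C_3 ≅ Z^4.

Boundary ∂_1: C_1 → C_0 sends each edge [p,q] (with p < q) to q − p. For instance
  ∂[3,4] = [4] − [3].
The 9×20 boundary matrix has rank 8 and Smith normal form diag(1,1,1,1,1,1,1,1).

Boundary ∂_2: C_2 → C_1 acts by ∂[p,q,r] = [q,r] − [p,r] + [p,q]. For instance
  ∂[0,2,7] = [2,7] − [0,7] + [0,2],
  ∂[0,1,3] = [1,3] − [0,3] + [0,1].
The resulting 20×15 matrix has rank 11, and its Smith normal form has invariant factors (1,1,1,1,1,1,1,1,1,1,1).

Boundary ∂_3: C_3 → C_2 sends each 3-simplex σ to the alternating sum Σ_i (−1)^i (σ with its i-th vertex removed). For instance
  ∂[0,1,3,6] = [1,3,6] − [0,3,6] + [0,1,6] − [0,1,3],
  ∂[0,1,3,7] = [1,3,7] − [0,3,7] + [0,1,7] − [0,1,3].
This gives a 15×4 integer matrix of rank 4; reducing to Smith normal form yields diagonal entries (1,1,1,1).

Reading off H_k = ker ∂_k / im ∂_{k+1}:

  H_0: rank C_0 − rank ∂_1 = 9 − 8 = 1, and the invariant factors of ∂_1 are all 1, so H_0 = Z.
  H_1: rank ker ∂_1 − rank ∂_2 = (20 − 8) − 11 = 1, and the invariant factors of ∂_2 are all 1, so H_1 = Z.
  H_2: rank ker ∂_2 − rank ∂_3 = (15 − 11) − 4 = 0, and the invariant factors of ∂_3 are all 1, so H_2 = 0.
  H_3: rank ker ∂_3 − rank ∂_4 = (4 − 4) − 0 = 0, and there is no ∂_4, so H_3 = 0.

As a check, the Euler characteristic is 9 − 20 + 15 − 4 = 0, which agrees with 1 − 1 + 0 − 0 = 0.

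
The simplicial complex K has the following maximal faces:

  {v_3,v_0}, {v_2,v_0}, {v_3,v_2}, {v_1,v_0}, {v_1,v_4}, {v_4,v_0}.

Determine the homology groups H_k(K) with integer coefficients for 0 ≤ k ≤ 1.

H_0 ≅ Z,  H_1 ≅ Z^2.

Order the vertices as v_0 < v_1 < v_2 < v_3 < v_4. Listing each simplex with vertices in this order, K has dimension 1 with simplices:

  0-simplices (5): [v_0], [v_1], [v_2], [v_3], [v_4]
  1-simplices (6): [v_0,v_1], [v_0,v_2], [v_0,v_3], [v_0,v_4], [v_1,v_4], [v_2,v_3]

giving chain groups C_0 ≅ Z^5, C_1 ≅ Z^6.

Boundary ∂_1: C_1 → C_0 sends each edge [p,q] (with p < q) to q − p. For instance
  ∂[v_1,v_4] = [v_4] − [v_1].
The 5×6 boundary matrix has rank 4 and Smith normal form diag(1,1,1,1).

Now H_k = ker ∂_k / im ∂_{k+1}, so:

  H_0: rank C_0 − rank ∂_1 = 5 − 4 = 1, and the invariant factors of ∂_1 are all 1, so H_0 ≅ Z.
  H_1: rank ker ∂_1 − rank ∂_2 = (6 − 4) − 0 = 2, and there is no ∂_2, so H_1 ≅ Z^2.

As a check, the Euler characteristic is 5 − 6 = -1, which agrees with 1 − 2 = -1.
(K is a triangulation of a wedge of 2 circles.)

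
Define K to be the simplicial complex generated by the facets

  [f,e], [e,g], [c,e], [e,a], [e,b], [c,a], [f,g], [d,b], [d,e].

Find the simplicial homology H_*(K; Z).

H_0 = Z,  H_1 = Z^3.

Order the vertices as a < b < c < d < e < f < g. Listing each simplex with vertices in this order, K has dimension 1 with simplices:

  0-simplices (7): a, b, c, d, e, f, g
  1-simplices (9): ac, ae, bd, be, ce, de, ef, eg, fg

Hence C_0 ≅ Z^7, C_1 ≅ Z^9.

∂_1: C_1 → C_0 sends each edge [p,q] (with p < q) to q − p.
The 7×9 boundary matrix has rank 6 and Smith normal form diag(1,1,1,1,1,1).

From H_k ≅ ker(∂_k) / im(∂_{k+1}) we obtain:

  H_0: rank C_0 − rank ∂_1 = 7 − 6 = 1, and the invariant factors of ∂_1 are all 1, so H_0 = Z.
  H_1: rank ker ∂_1 − rank ∂_2 = (9 − 6) − 0 = 3, and there is no ∂_2, so H_1 = Z^3.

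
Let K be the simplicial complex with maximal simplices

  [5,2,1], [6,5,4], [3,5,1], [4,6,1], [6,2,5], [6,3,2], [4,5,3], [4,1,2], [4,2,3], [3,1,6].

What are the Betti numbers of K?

b_0 = 1, b_1 = 0, b_2 = 0.

We work with the vertex ordering 1 < 2 < 3 < 4 < 5 < 6. The simplices of K, each written with vertices in increasing order, are:

  0-simplices (6): [1], [2], [3], [4], [5], [6]
  1-simplices (15): [1,2], [1,3], [1,4], [1,5], [1,6], [2,3], [2,4], [2,5], [2,6], [3,4], [3,5], [3,6], [4,5], [4,6], [5,6]
  2-simplices (10): [1,2,4], [1,2,5], [1,3,5], [1,3,6], [1,4,6], [2,3,4], [2,3,6], [2,5,6], [3,4,5], [4,5,6]

giving chain groups C_0 ≅ Z^6, C_1 ≅ Z^15, C_2 ≅ Z^10.

Boundary ∂_1: C_1 → C_0 maps an edge to its endpoints' difference, ∂[p,q] = q − p. For instance
  ∂[3,6] = [6] − [3].
As a 6×15 matrix over Z this has rank 5, with invariant factors (1,1,1,1,1).

Boundary ∂_2: C_2 → C_1 acts by ∂[p,q,r] = [q,r] − [p,r] + [p,q]. For instance
  ∂[4,5,6] = [5,6] − [4,6] + [4,5],
  ∂[2,3,6] = [3,6] − [2,6] + [2,3].
The resulting 15×10 matrix has rank 10, and its Smith normal form has invariant factors (1,1,1,1,1,1,1,1,1,2).

Computing H_k = (kernel of ∂_k) / (image of ∂_{k+1}):

  H_0: rank C_0 − rank ∂_1 = 6 − 5 = 1, and the invariant factors of ∂_1 are all 1, so H_0 ≅ Z.
  H_1: rank ker ∂_1 − rank ∂_2 = (15 − 5) − 10 = 0, and ∂_2 has invariant factor 2 > 1, so H_1 ≅ Z_2.
  H_2: rank ker ∂_2 − rank ∂_3 = (10 − 10) − 0 = 0, and there is no ∂_3, so H_2 ≅ 0.

As a check, the Euler characteristic is 6 − 15 + 10 = 1, which agrees with 1 − 0 + 0 = 1.
(K is a triangulation of the real projective plane RP^2.)

Hence the Betti numbers are b_0 = 1, b_1 = 0, b_2 = 0.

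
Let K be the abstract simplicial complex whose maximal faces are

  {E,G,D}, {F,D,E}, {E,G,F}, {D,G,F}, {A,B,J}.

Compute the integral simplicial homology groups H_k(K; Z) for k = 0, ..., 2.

H_0 = Z^2,  H_1 = 0,  H_2 = Z.

K has 7 vertices, 9 edges, 5 triangles.
rank ∂_0 = 0, rank ∂_1 = 5 ⇒ b_0 = 7 − 0 − 5 = 2; all invariant factors of ∂_1 are 1 so no torsion. So H_0 ≅ Z^2.
rank ∂_1 = 5, rank ∂_2 = 4 ⇒ b_1 = 9 − 5 − 4 = 0; all invariant factors of ∂_2 are 1 so no torsion. So H_1 ≅ 0.
rank ∂_2 = 4, rank ∂_3 = 0 ⇒ b_2 = 5 − 4 − 0 = 1. So H_2 ≅ Z.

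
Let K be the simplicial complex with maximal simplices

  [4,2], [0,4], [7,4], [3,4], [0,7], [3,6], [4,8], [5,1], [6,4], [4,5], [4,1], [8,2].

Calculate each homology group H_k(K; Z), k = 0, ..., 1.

H_0 = Z,  H_1 = Z^4.

We work with the vertex ordering 0 < 1 < 2 < 3 < 4 < 5 < 6 < 7 < 8. The simplices of K, each written with vertices in increasing order, are:

  0-simplices (9): [0], [1], [2], [3], [4], [5], [6], [7], [8]
  1-simplices (12): [0,4], [0,7], [1,4], [1,5], [2,4], [2,8], [3,4], [3,6], [4,5], [4,6], [4,7], [4,8]

so the chain groups are C_0 ≅ Z^9, C_1 ≅ Z^12.

The boundary map ∂_1: C_1 → C_0 sends each edge [p,q] (with p < q) to q − p. For instance
  ∂[4,6] = [6] − [4].
As a 9×12 matrix over Z this has rank 8, with invariant factors (1,1,1,1,1,1,1,1).

Reading off H_k = ker ∂_k / im ∂_{k+1}:

  H_0: rank C_0 − rank ∂_1 = 9 − 8 = 1, and the invariant factors of ∂_1 are all 1, so H_0 = Z.
  H_1: rank ker ∂_1 − rank ∂_2 = (12 − 8) − 0 = 4, and there is no ∂_2, so H_1 = Z^4.

(K is a triangulation of a wedge of 4 circles.)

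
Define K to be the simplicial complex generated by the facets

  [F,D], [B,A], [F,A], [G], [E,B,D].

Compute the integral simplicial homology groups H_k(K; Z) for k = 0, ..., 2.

Fix the vertex order A < B < D < E < F < G and write every simplex with vertices in increasing order. Then dim K = 2 and the simplices of K are:

  0-simplices (6): A, B, D, E, F, G
  1-simplices (6): AB, AF, BD, BE, DE, DF
  2-simplices (1): BDE

giving chain groups C_0 ≅ Z^6, C_1 ≅ Z^6, C_2 ≅ Z^1.

Boundary ∂_1: C_1 → C_0 is given by ∂[p,q] = [q] − [p]. For instance
  ∂BD = D − B.
As a 6×6 matrix over Z this has rank 4, with invariant factors (1,1,1,1).

∂_2: C_2 → C_1 maps a triangle to the signed sum of its edges. For instance
  ∂BDE = DE − BE + BD.
As a 6×1 matrix over Z this has rank 1, with invariant factors (1).

Reading off H_k = ker ∂_k / im ∂_{k+1}:

  H_0: rank C_0 − rank ∂_1 = 6 − 4 = 2, and the invariant factors of ∂_1 are all 1, so H_0 ≅ Z^2.
  H_1: rank ker ∂_1 − rank ∂_2 = (6 − 4) − 1 = 1, and the invariant factors of ∂_2 are all 1, so H_1 ≅ Z.
  H_2: rank ker ∂_2 − rank ∂_3 = (1 − 1) − 0 = 0, and there is no ∂_3, so H_2 ≅ 0.

As a check, the Euler characteristic is 6 − 6 + 1 = 1, which agrees with 2 − 1 + 0 = 1.

H_0 ≅ Z^2,  H_1 ≅ Z,  H_2 = 0.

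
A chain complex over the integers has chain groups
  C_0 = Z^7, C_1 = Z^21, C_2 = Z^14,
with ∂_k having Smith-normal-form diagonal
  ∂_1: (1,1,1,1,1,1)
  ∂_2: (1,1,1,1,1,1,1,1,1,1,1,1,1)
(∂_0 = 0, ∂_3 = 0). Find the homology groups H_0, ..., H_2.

H_0 ≅ Z,  H_1 ≅ Z^2,  H_2 ≅ Z.

H_0: b_0 = 7 − 0 − 6 = 1; torsion from ∂_1 factors > 1: none. So H_0 ≅ Z.
H_1: b_1 = 21 − 6 − 13 = 2; torsion from ∂_2 factors > 1: none. So H_1 ≅ Z^2.
H_2: b_2 = 14 − 13 − 0 = 1; torsion from ∂_3 factors > 1: none. So H_2 ≅ Z.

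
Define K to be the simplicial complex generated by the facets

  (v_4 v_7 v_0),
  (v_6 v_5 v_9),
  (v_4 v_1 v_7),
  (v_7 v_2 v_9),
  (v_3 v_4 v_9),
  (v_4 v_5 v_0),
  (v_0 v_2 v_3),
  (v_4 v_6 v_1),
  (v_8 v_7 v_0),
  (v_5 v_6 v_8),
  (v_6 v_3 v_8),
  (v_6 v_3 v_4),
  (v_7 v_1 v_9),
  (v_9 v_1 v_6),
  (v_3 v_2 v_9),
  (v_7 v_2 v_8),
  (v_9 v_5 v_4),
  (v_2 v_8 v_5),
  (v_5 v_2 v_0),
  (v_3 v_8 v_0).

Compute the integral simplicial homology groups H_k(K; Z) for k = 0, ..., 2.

H_0 = Z,  H_1 = Z ⊕ Z/2,  H_2 = 0.

We work with the vertex ordering v_0 < v_1 < v_2 < v_3 < v_4 < v_5 < v_6 < v_7 < v_8 < v_9. The simplices of K, each written with vertices in increasing order, are:

  0-simplices (10): [v_0], [v_1], [v_2], [v_3], [v_4], [v_5], [v_6], [v_7], [v_8], [v_9]
  1-simplices (30): (30 of them)
  2-simplices (20): (20 of them)

so the chain groups are C_0 ≅ Z^10, C_1 ≅ Z^30, C_2 ≅ Z^20.

The boundary map ∂_1: C_1 → C_0 sends each edge [p,q] (with p < q) to q − p. For instance
  ∂[v_3,v_8] = [v_8] − [v_3].
As a 10×30 matrix over Z this has rank 9, with invariant factors (1,1,1,1,1,1,1,1,1).

The boundary map ∂_2: C_2 → C_1 maps a triangle to the signed sum of its edges. For instance
  ∂[v_5,v_6,v_9] = [v_6,v_9] − [v_5,v_9] + [v_5,v_6],
  ∂[v_1,v_4,v_6] = [v_4,v_6] − [v_1,v_6] + [v_1,v_4].
This gives a 30×20 integer matrix of rank 20; reducing to Smith normal form yields diagonal entries (1,1,1,1,1,1,1,1,1,1,1,1,1,1,1,1,1,1,1,2).

Computing H_k = (kernel of ∂_k) / (image of ∂_{k+1}):

  H_0: rank C_0 − rank ∂_1 = 10 − 9 = 1, and the invariant factors of ∂_1 are all 1, so H_0 = Z.
  H_1: rank ker ∂_1 − rank ∂_2 = (30 − 9) − 20 = 1, and ∂_2 has invariant factor 2 > 1, so H_1 = Z ⊕ Z/2.
  H_2: rank ker ∂_2 − rank ∂_3 = (20 − 20) − 0 = 0, and there is no ∂_3, so H_2 = 0.

As a check, the Euler characteristic is 10 − 30 + 20 = 0, which agrees with 1 − 1 + 0 = 0.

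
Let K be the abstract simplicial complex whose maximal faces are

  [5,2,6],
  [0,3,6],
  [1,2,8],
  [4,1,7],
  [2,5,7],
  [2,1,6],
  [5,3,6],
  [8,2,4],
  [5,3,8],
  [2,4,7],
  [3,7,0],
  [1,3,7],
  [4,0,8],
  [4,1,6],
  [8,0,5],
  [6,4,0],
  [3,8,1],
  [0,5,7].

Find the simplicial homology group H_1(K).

H_1 ≅ Z ⊕ Z/2Z.

We work with the vertex ordering 0 < 1 < 2 < 3 < 4 < 5 < 6 < 7 < 8. The simplices of K, each written with vertices in increasing order, are:

  0-simplices (9): [0], [1], [2], [3], [4], [5], [6], [7], [8]
  1-simplices (27): (27 of them)
  2-simplices (18): [0,3,6], [0,3,7], [0,4,6], [0,4,8], [0,5,7], [0,5,8], [1,2,6], [1,2,8], [1,3,7], [1,3,8], [1,4,6], [1,4,7], [2,4,7], [2,4,8], [2,5,6], [2,5,7], [3,5,6], [3,5,8]

Hence C_0 ≅ Z^9, C_1 ≅ Z^27, C_2 ≅ Z^18.

The boundary map ∂_1: C_1 → C_0 maps an edge to its endpoints' difference, ∂[p,q] = q − p.
The resulting 9×27 matrix has rank 8, and its Smith normal form has invariant factors (1,1,1,1,1,1,1,1).

∂_2: C_2 → C_1 acts by ∂[p,q,r] = [q,r] − [p,r] + [p,q]. For instance
  ∂[2,4,7] = [4,7] − [2,7] + [2,4],
  ∂[2,4,8] = [4,8] − [2,8] + [2,4].
This gives a 27×18 integer matrix of rank 18; reducing to Smith normal form yields diagonal entries (1,1,1,1,1,1,1,1,1,1,1,1,1,1,1,1,1,2).

Now H_k = ker ∂_k / im ∂_{k+1}, so:

  H_1: rank ker ∂_1 − rank ∂_2 = (27 − 8) − 18 = 1, and ∂_2 has invariant factor 2 > 1, so H_1 ≅ Z ⊕ Z/2Z.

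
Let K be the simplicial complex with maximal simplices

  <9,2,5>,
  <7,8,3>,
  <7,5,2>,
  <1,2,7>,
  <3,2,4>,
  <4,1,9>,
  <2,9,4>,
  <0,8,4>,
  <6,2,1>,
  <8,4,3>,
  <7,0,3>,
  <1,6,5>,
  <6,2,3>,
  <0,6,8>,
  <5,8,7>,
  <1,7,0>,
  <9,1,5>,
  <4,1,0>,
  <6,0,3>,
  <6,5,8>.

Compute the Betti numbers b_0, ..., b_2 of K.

b_0 = 1, b_1 = 1, b_2 = 0.

Order the vertices as 0 < 1 < 2 < 3 < 4 < 5 < 6 < 7 < 8 < 9. Listing each simplex with vertices in this order, K has dimension 2 with simplices:

  0-simplices (10): [0], [1], [2], [3], [4], [5], [6], [7], [8], [9]
  1-simplices (30): (30 of them)
  2-simplices (20): (20 of them)

so the chain groups are C_0 ≅ Z^10, C_1 ≅ Z^30, C_2 ≅ Z^20.

Boundary ∂_1: C_1 → C_0 maps an edge to its endpoints' difference, ∂[p,q] = q − p.
As a 10×30 matrix over Z this has rank 9, with invariant factors (1,1,1,1,1,1,1,1,1).

∂_2: C_2 → C_1 acts by ∂[p,q,r] = [q,r] − [p,r] + [p,q]. For instance
  ∂[0,6,8] = [6,8] − [0,8] + [0,6],
  ∂[0,3,6] = [3,6] − [0,6] + [0,3].
As a 30×20 matrix over Z this has rank 20, with invariant factors (1,1,1,1,1,1,1,1,1,1,1,1,1,1,1,1,1,1,1,2).

Computing H_k = (kernel of ∂_k) / (image of ∂_{k+1}):

  H_0: rank C_0 − rank ∂_1 = 10 − 9 = 1, and the invariant factors of ∂_1 are all 1, so H_0 ≅ Z.
  H_1: rank ker ∂_1 − rank ∂_2 = (30 − 9) − 20 = 1, and ∂_2 has invariant factor 2 > 1, so H_1 ≅ Z ⊕ Z/2.
  H_2: rank ker ∂_2 − rank ∂_3 = (20 − 20) − 0 = 0, and there is no ∂_3, so H_2 ≅ 0.

As a check, the Euler characteristic is 10 − 30 + 20 = 0, which agrees with 1 − 1 + 0 = 0.

Hence the Betti numbers are b_0 = 1, b_1 = 1, b_2 = 0.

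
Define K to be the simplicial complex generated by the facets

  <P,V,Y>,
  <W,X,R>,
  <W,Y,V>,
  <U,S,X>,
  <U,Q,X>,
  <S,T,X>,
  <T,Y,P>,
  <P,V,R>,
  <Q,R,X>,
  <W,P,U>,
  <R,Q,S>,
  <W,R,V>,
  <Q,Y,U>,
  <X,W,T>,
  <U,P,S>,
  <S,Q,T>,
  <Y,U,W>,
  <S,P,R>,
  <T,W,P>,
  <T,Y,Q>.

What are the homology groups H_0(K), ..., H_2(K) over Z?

Fix the vertex order P < Q < R < S < T < U < V < W < X < Y and write every simplex with vertices in increasing order. Then dim K = 2 and the simplices of K are:

  0-simplices (10): P, Q, R, S, T, U, V, W, X, Y
  1-simplices (30): PR, PS, PT, PU, PV, PW, PY, QR, QS, QT, QU, QX, QY, RS, RV, RW, RX, ST, SU, SX, TW, TX, TY, UW, UX, UY, VW, VY, WX, WY
  2-simplices (20): PRS, PRV, PSU, PTW, PTY, PUW, PVY, QRS, QRX, QST, QTY, QUX, QUY, RVW, RWX, STX, SUX, TWX, UWY, VWY

Hence C_0 ≅ Z^10, C_1 ≅ Z^30, C_2 ≅ Z^20.

Boundary ∂_1: C_1 → C_0 maps an edge to its endpoints' difference, ∂[p,q] = q − p. For instance
  ∂QX = X − Q.
As a 10×30 matrix over Z this has rank 9, with invariant factors (1,1,1,1,1,1,1,1,1).

Boundary ∂_2: C_2 → C_1 sends each 2-simplex [p,q,r] to [q,r] − [p,r] + [p,q]. For instance
  ∂STX = TX − SX + ST,
  ∂PVY = VY − PY + PV.
This gives a 30×20 integer matrix of rank 20; reducing to Smith normal form yields diagonal entries (1,1,1,1,1,1,1,1,1,1,1,1,1,1,1,1,1,1,1,2).

Now H_k = ker ∂_k / im ∂_{k+1}, so:

  H_0: rank C_0 − rank ∂_1 = 10 − 9 = 1, and the invariant factors of ∂_1 are all 1, so H_0 = Z.
  H_1: rank ker ∂_1 − rank ∂_2 = (30 − 9) − 20 = 1, and ∂_2 has invariant factor 2 > 1, so H_1 = Z ⊕ Z/2.
  H_2: rank ker ∂_2 − rank ∂_3 = (20 − 20) − 0 = 0, and there is no ∂_3, so H_2 = 0.

As a check, the Euler characteristic is 10 − 30 + 20 = 0, which agrees with 1 − 1 + 0 = 0.

H_0 ≅ Z,  H_1 ≅ Z ⊕ Z/2,  H_2 = 0.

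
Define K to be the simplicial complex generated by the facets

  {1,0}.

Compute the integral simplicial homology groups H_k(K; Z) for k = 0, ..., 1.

H_0 ≅ Z,  H_1 = 0.

Fix the vertex order 0 < 1 and write every simplex with vertices in increasing order. Then dim K = 1 and the simplices of K are:

  0-simplices (2): [0], [1]
  1-simplices (1): [0,1]

giving chain groups C_0 ≅ Z^2, C_1 ≅ Z^1.

The boundary map ∂_1: C_1 → C_0 sends each edge [p,q] (with p < q) to q − p. For instance
  ∂[0,1] = [1] − [0].
The 2×1 boundary matrix has rank 1 and Smith normal form diag(1).

Now H_k = ker ∂_k / im ∂_{k+1}, so:

  H_0: rank C_0 − rank ∂_1 = 2 − 1 = 1, and the invariant factors of ∂_1 are all 1, so H_0 ≅ Z.
  H_1: rank ker ∂_1 − rank ∂_2 = (1 − 1) − 0 = 0, and there is no ∂_2, so H_1 ≅ 0.

As a check, the Euler characteristic is 2 − 1 = 1, which agrees with 1 − 0 = 1.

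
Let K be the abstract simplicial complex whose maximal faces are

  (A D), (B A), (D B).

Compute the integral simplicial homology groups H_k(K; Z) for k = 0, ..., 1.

H_0 = Z,  H_1 = Z.

Order the vertices as A < B < D. Listing each simplex with vertices in this order, K has dimension 1 with simplices:

  0-simplices (3): A, B, D
  1-simplices (3): AB, AD, BD

so the chain groups are C_0 ≅ Z^3, C_1 ≅ Z^3.

∂_1: C_1 → C_0 is given by ∂[p,q] = [q] − [p].
The 3×3 boundary matrix has rank 2 and Smith normal form diag(1,1).

From H_k ≅ ker(∂_k) / im(∂_{k+1}) we obtain:

  H_0: rank C_0 − rank ∂_1 = 3 − 2 = 1, and the invariant factors of ∂_1 are all 1, so H_0 = Z.
  H_1: rank ker ∂_1 − rank ∂_2 = (3 − 2) − 0 = 1, and there is no ∂_2, so H_1 = Z.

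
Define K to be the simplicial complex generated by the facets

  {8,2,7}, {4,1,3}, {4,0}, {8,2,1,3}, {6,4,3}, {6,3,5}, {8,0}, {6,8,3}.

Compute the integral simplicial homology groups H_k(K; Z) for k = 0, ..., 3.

Order the vertices as 0 < 1 < 2 < 3 < 4 < 5 < 6 < 7 < 8. Listing each simplex with vertices in this order, K has dimension 3 with simplices:

  0-simplices (9): [0], [1], [2], [3], [4], [5], [6], [7], [8]
  1-simplices (17): [0,4], [0,8], [1,2], [1,3], [1,4], [1,8], [2,3], [2,7], [2,8], [3,4], [3,5], [3,6], [3,8], [4,6], [5,6], [6,8], [7,8]
  2-simplices (9): [1,2,3], [1,2,8], [1,3,4], [1,3,8], [2,3,8], [2,7,8], [3,4,6], [3,5,6], [3,6,8]
  3-simplices (1): [1,2,3,8]

giving chain groups C_0 ≅ Z^9, C_1 ≅ Z^17, C_2 ≅ Z^9, C_3 ≅ Z^1.

The boundary map ∂_1: C_1 → C_0 is given by ∂[p,q] = [q] − [p].
This gives a 9×17 integer matrix of rank 8; reducing to Smith normal form yields diagonal entries (1,1,1,1,1,1,1,1).

∂_2: C_2 → C_1 maps a triangle to the signed sum of its edges. For instance
  ∂[1,2,3] = [2,3] − [1,3] + [1,2],
  ∂[2,3,8] = [3,8] − [2,8] + [2,3].
The 17×9 boundary matrix has rank 8 and Smith normal form diag(1,1,1,1,1,1,1,1).

Boundary ∂_3: C_3 → C_2 sends each 3-simplex σ to the alternating sum Σ_i (−1)^i (σ with its i-th vertex removed). For instance
  ∂[1,2,3,8] = [2,3,8] − [1,3,8] + [1,2,8] − [1,2,3].
The 9×1 boundary matrix has rank 1 and Smith normal form diag(1).

Now H_k = ker ∂_k / im ∂_{k+1}, so:

  H_0: rank C_0 − rank ∂_1 = 9 − 8 = 1, and the invariant factors of ∂_1 are all 1, so H_0 ≅ Z.
  H_1: rank ker ∂_1 − rank ∂_2 = (17 − 8) − 8 = 1, and the invariant factors of ∂_2 are all 1, so H_1 ≅ Z.
  H_2: rank ker ∂_2 − rank ∂_3 = (9 − 8) − 1 = 0, and the invariant factors of ∂_3 are all 1, so H_2 ≅ 0.
  H_3: rank ker ∂_3 − rank ∂_4 = (1 − 1) − 0 = 0, and there is no ∂_4, so H_3 ≅ 0.

H_0 = Z,  H_1 = Z,  H_2 = 0,  H_3 = 0.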